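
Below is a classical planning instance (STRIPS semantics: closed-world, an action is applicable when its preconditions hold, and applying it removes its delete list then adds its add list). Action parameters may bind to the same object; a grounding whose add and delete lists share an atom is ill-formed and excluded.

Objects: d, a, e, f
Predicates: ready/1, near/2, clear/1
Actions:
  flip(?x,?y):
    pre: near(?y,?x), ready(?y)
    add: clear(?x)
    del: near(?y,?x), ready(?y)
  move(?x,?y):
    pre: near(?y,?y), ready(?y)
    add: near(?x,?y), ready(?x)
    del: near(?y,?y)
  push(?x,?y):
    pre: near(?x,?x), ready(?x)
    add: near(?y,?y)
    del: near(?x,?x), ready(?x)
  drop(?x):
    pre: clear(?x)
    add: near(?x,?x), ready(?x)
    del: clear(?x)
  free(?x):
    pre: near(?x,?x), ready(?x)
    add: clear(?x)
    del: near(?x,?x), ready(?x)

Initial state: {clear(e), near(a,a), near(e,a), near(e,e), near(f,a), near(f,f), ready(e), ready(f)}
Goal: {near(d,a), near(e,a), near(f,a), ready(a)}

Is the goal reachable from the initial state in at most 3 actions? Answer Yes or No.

1. move(a,e)  →  {clear(e), near(a,a), near(a,e), near(e,a), near(f,a), near(f,f), ready(a), ready(e), ready(f)}
2. move(d,a)  →  {clear(e), near(a,e), near(d,a), near(e,a), near(f,a), near(f,f), ready(a), ready(d), ready(e), ready(f)}
optimal plan length = 2; 2 ≤ 3

Yes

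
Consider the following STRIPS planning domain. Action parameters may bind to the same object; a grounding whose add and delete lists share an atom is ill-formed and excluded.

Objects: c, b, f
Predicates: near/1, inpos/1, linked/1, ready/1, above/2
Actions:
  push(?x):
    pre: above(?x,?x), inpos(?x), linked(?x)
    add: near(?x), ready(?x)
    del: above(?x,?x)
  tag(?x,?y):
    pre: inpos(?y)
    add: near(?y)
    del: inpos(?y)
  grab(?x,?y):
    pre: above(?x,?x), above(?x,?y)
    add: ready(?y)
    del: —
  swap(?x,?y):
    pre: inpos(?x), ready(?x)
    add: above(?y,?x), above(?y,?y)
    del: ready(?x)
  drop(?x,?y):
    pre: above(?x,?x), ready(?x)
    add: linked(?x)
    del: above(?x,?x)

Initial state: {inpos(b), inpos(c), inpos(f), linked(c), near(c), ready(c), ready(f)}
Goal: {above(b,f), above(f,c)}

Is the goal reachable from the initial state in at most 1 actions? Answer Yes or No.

1. swap(c,f)  →  {above(f,c), above(f,f), inpos(b), inpos(c), inpos(f), linked(c), near(c), ready(f)}
2. swap(f,b)  →  {above(b,b), above(b,f), above(f,c), above(f,f), inpos(b), inpos(c), inpos(f), linked(c), near(c)}
optimal plan length = 2; 2 > 1

No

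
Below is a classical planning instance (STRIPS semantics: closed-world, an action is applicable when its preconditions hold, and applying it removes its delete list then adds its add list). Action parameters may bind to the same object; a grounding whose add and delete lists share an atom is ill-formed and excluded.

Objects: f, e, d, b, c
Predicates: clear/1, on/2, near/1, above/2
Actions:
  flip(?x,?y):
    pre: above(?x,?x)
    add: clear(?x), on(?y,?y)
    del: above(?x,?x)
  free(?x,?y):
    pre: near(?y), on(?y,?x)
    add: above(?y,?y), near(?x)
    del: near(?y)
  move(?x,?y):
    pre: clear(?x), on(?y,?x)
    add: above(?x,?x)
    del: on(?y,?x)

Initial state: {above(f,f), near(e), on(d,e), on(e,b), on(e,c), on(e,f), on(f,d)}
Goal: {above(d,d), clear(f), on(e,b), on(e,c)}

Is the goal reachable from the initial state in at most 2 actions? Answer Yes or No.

1. flip(f,f)  →  {clear(f), near(e), on(d,e), on(e,b), on(e,c), on(e,f), on(f,d), on(f,f)}
2. free(f,e)  →  {above(e,e), clear(f), near(f), on(d,e), on(e,b), on(e,c), on(e,f), on(f,d), on(f,f)}
3. free(d,f)  →  {above(e,e), above(f,f), clear(f), near(d), on(d,e), on(e,b), on(e,c), on(e,f), on(f,d), on(f,f)}
4. free(e,d)  →  {above(d,d), above(e,e), above(f,f), clear(f), near(e), on(d,e), on(e,b), on(e,c), on(e,f), on(f,d), on(f,f)}
optimal plan length = 4; 4 > 2

No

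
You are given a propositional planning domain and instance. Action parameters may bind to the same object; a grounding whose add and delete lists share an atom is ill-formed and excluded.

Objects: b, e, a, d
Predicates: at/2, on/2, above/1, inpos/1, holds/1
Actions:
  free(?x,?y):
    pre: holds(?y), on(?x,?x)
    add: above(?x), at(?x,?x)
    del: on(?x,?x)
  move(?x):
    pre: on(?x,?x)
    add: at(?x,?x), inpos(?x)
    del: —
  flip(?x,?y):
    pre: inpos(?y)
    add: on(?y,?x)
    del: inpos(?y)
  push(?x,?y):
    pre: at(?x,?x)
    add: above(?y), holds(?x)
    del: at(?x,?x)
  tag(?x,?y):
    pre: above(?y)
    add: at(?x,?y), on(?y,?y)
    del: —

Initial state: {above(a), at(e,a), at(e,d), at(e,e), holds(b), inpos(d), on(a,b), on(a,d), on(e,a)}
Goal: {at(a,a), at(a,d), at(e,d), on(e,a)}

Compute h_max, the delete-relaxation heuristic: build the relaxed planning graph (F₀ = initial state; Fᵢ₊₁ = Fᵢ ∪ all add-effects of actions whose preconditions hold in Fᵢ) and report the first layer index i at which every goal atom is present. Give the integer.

F0 = init (9 atoms)
F1 = F0 ∪ {above(b), above(d), above(e), at(a,a), at(b,a), at(d,a), holds(e), on(a,a), on(d,a), on(d,b), on(d,d), on(d,e)}  (21 atoms)
F2 = F1 ∪ {at(a,b), at(a,d), at(a,e), at(b,b), at(b,d), at(b,e), at(d,b), at(d,d), at(d,e), at(e,b), holds(a), inpos(a), on(b,b), on(e,e)}  (35 atoms)
goal ⊆ F2  ⇒  h_max = 2

2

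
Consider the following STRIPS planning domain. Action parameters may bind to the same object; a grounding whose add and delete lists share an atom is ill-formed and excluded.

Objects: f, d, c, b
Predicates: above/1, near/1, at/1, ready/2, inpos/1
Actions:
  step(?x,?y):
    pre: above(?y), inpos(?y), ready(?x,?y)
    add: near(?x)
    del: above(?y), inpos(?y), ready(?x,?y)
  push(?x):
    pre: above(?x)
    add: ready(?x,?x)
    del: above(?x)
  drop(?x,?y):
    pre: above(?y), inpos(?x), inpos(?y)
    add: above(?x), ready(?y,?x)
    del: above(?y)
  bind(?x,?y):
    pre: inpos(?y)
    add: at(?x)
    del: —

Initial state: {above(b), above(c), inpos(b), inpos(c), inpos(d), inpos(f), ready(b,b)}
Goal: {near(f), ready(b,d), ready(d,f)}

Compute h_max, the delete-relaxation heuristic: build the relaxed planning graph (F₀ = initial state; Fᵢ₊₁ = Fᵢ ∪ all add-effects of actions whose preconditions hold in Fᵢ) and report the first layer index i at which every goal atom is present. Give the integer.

3

F0 = init (7 atoms)
F1 = F0 ∪ {above(d), above(f), at(b), at(c), at(d), at(f), near(b), ready(b,c), ready(b,d), ready(b,f), ready(c,b), ready(c,c), ready(c,d), ready(c,f)}  (21 atoms)
F2 = F1 ∪ {near(c), ready(d,b), ready(d,c), ready(d,d), ready(d,f), ready(f,b), ready(f,c), ready(f,d), ready(f,f)}  (30 atoms)
F3 = F2 ∪ {near(d), near(f)}  (32 atoms)
goal ⊆ F3  ⇒  h_max = 3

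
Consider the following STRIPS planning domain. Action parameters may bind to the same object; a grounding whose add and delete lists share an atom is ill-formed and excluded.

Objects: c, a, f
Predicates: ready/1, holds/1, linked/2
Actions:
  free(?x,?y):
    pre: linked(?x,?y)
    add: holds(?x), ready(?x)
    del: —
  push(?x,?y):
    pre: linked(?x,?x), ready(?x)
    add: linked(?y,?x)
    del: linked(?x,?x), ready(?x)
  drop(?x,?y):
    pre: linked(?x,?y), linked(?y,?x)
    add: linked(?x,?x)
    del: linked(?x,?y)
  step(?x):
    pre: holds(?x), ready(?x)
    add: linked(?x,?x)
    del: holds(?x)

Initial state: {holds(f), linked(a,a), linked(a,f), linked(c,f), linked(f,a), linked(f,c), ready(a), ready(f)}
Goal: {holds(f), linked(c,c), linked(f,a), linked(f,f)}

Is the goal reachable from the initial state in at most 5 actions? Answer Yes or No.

1. free(c,f)  →  {holds(c), holds(f), linked(a,a), linked(a,f), linked(c,f), linked(f,a), linked(f,c), ready(a), ready(c), ready(f)}
2. drop(f,c)  →  {holds(c), holds(f), linked(a,a), linked(a,f), linked(c,f), linked(f,a), linked(f,f), ready(a), ready(c), ready(f)}
3. step(c)  →  {holds(f), linked(a,a), linked(a,f), linked(c,c), linked(c,f), linked(f,a), linked(f,f), ready(a), ready(c), ready(f)}
optimal plan length = 3; 3 ≤ 5

Yes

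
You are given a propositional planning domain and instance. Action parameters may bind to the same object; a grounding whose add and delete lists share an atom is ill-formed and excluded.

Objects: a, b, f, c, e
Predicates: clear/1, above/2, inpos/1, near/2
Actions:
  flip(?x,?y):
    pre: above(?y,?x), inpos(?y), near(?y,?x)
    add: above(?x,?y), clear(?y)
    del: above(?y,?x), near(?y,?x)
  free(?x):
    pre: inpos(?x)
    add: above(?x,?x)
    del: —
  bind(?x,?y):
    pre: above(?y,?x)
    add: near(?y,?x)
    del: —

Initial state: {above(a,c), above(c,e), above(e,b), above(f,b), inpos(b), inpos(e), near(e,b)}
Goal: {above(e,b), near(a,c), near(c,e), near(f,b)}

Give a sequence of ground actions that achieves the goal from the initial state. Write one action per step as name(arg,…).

1. bind(b,f)  →  {above(a,c), above(c,e), above(e,b), above(f,b), inpos(b), inpos(e), near(e,b), near(f,b)}
2. bind(c,a)  →  {above(a,c), above(c,e), above(e,b), above(f,b), inpos(b), inpos(e), near(a,c), near(e,b), near(f,b)}
3. bind(e,c)  →  {above(a,c), above(c,e), above(e,b), above(f,b), inpos(b), inpos(e), near(a,c), near(c,e), near(e,b), near(f,b)}

bind(b,f); bind(c,a); bind(e,c)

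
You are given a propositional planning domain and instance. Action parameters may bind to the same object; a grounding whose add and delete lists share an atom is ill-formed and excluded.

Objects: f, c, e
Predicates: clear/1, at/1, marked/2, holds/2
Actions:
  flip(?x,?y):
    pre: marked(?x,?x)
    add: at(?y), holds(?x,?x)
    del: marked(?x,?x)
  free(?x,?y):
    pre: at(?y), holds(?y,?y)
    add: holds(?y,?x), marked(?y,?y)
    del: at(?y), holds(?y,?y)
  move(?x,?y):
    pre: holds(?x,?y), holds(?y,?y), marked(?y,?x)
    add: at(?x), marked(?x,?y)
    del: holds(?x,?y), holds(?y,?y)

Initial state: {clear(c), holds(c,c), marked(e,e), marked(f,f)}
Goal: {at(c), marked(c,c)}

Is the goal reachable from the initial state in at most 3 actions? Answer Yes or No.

1. flip(f,c)  →  {at(c), clear(c), holds(c,c), holds(f,f), marked(e,e)}
2. free(f,c)  →  {clear(c), holds(c,f), holds(f,f), marked(c,c), marked(e,e)}
3. flip(e,c)  →  {at(c), clear(c), holds(c,f), holds(e,e), holds(f,f), marked(c,c)}
optimal plan length = 3; 3 ≤ 3

Yes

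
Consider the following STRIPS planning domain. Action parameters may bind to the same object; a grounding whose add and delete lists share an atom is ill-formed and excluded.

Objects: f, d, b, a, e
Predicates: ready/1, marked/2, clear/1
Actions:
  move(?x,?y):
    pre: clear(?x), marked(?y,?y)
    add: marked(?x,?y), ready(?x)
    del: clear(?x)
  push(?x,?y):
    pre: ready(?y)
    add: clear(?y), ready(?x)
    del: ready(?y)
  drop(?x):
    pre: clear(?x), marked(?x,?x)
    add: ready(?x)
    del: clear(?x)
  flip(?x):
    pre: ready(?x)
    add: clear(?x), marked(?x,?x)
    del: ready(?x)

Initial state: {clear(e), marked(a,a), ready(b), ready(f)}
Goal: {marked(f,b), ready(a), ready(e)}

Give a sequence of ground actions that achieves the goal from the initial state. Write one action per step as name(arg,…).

move(e,a); push(a,f); flip(b); move(f,b)

1. move(e,a)  →  {marked(a,a), marked(e,a), ready(b), ready(e), ready(f)}
2. push(a,f)  →  {clear(f), marked(a,a), marked(e,a), ready(a), ready(b), ready(e)}
3. flip(b)  →  {clear(b), clear(f), marked(a,a), marked(b,b), marked(e,a), ready(a), ready(e)}
4. move(f,b)  →  {clear(b), marked(a,a), marked(b,b), marked(e,a), marked(f,b), ready(a), ready(e), ready(f)}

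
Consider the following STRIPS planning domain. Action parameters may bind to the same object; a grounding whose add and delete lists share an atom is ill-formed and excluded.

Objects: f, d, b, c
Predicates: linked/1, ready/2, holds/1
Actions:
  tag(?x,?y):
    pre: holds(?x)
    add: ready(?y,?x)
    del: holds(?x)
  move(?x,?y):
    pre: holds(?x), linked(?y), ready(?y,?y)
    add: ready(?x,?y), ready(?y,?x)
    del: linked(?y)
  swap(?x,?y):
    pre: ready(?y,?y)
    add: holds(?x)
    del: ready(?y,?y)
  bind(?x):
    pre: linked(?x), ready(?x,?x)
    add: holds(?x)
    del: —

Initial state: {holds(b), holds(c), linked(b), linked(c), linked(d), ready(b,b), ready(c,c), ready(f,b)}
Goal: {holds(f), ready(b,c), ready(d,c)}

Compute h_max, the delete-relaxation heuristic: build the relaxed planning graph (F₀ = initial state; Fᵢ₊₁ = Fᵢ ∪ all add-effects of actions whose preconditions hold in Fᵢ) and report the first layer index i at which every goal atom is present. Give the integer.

1

F0 = init (8 atoms)
F1 = F0 ∪ {holds(d), holds(f), ready(b,c), ready(c,b), ready(d,b), ready(d,c), ready(f,c)}  (15 atoms)
goal ⊆ F1  ⇒  h_max = 1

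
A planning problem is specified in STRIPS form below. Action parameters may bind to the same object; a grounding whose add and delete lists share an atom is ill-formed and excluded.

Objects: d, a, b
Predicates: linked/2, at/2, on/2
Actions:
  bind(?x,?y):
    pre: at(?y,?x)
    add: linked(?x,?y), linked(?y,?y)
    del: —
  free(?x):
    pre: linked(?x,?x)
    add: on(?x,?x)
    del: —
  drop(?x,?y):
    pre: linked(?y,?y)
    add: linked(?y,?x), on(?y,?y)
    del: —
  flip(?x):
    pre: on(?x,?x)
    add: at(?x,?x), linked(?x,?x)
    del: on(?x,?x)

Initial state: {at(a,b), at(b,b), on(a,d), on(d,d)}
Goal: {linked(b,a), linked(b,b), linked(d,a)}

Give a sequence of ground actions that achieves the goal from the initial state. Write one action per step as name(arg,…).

bind(b,a); bind(b,b); flip(d); drop(a,d)

1. bind(b,a)  →  {at(a,b), at(b,b), linked(a,a), linked(b,a), on(a,d), on(d,d)}
2. bind(b,b)  →  {at(a,b), at(b,b), linked(a,a), linked(b,a), linked(b,b), on(a,d), on(d,d)}
3. flip(d)  →  {at(a,b), at(b,b), at(d,d), linked(a,a), linked(b,a), linked(b,b), linked(d,d), on(a,d)}
4. drop(a,d)  →  {at(a,b), at(b,b), at(d,d), linked(a,a), linked(b,a), linked(b,b), linked(d,a), linked(d,d), on(a,d), on(d,d)}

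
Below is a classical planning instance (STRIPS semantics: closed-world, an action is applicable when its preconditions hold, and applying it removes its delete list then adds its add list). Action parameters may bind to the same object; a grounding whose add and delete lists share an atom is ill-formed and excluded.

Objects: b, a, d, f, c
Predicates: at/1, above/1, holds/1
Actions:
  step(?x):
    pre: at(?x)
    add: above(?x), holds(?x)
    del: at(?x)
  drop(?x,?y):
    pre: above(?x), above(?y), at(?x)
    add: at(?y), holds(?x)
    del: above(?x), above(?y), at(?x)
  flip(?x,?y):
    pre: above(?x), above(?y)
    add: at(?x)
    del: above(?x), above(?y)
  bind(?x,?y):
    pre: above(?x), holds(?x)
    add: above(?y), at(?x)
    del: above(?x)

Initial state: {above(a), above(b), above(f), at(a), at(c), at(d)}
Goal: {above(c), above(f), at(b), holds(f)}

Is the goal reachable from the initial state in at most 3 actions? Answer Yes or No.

1. step(c)  →  {above(a), above(b), above(c), above(f), at(a), at(d), holds(c)}
2. drop(a,b)  →  {above(c), above(f), at(b), at(d), holds(a), holds(c)}
3. flip(f,f)  →  {above(c), at(b), at(d), at(f), holds(a), holds(c)}
4. step(f)  →  {above(c), above(f), at(b), at(d), holds(a), holds(c), holds(f)}
optimal plan length = 4; 4 > 3

No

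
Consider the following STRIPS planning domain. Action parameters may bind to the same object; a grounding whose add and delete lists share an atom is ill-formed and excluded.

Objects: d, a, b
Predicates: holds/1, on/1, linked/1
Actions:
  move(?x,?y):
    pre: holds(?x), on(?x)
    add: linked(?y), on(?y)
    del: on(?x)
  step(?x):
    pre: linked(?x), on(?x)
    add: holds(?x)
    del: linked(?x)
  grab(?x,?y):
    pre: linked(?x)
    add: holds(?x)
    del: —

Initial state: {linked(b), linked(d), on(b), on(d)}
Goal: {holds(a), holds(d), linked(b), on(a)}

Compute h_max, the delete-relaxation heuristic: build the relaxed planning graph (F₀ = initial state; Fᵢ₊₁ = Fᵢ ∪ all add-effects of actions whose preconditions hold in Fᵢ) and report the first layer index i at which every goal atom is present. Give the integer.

F0 = init (4 atoms)
F1 = F0 ∪ {holds(b), holds(d)}  (6 atoms)
F2 = F1 ∪ {linked(a), on(a)}  (8 atoms)
F3 = F2 ∪ {holds(a)}  (9 atoms)
goal ⊆ F3  ⇒  h_max = 3

3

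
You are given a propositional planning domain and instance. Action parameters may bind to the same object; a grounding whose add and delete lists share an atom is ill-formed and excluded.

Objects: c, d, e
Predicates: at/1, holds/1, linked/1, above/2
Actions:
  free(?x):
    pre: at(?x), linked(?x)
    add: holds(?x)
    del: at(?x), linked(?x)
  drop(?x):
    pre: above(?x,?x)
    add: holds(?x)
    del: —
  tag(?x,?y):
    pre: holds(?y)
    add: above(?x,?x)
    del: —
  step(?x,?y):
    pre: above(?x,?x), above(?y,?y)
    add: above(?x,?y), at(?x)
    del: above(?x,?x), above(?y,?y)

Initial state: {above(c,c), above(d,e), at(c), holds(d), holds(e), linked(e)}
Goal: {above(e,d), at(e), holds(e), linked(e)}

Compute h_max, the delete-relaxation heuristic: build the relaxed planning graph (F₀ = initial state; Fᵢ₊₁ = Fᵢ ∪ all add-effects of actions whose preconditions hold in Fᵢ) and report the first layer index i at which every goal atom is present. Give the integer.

2

F0 = init (6 atoms)
F1 = F0 ∪ {above(d,d), above(e,e), holds(c)}  (9 atoms)
F2 = F1 ∪ {above(c,d), above(c,e), above(d,c), above(e,c), above(e,d), at(d), at(e)}  (16 atoms)
goal ⊆ F2  ⇒  h_max = 2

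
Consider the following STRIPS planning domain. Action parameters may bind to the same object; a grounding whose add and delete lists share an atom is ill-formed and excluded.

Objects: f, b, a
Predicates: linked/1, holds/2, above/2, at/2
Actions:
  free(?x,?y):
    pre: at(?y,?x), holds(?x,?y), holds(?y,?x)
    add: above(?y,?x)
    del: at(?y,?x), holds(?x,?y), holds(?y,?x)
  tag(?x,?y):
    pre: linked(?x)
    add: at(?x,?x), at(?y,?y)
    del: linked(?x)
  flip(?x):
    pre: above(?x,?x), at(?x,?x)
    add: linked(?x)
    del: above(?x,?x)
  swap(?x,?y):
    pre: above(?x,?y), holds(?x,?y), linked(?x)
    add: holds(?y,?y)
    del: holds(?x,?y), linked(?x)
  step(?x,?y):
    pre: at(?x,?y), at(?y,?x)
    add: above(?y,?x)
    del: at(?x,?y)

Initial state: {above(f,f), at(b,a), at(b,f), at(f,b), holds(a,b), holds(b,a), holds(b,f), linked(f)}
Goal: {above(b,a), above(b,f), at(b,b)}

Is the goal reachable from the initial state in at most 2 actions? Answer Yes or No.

1. free(a,b)  →  {above(b,a), above(f,f), at(b,f), at(f,b), holds(b,f), linked(f)}
2. tag(f,b)  →  {above(b,a), above(f,f), at(b,b), at(b,f), at(f,b), at(f,f), holds(b,f)}
3. step(f,b)  →  {above(b,a), above(b,f), above(f,f), at(b,b), at(b,f), at(f,f), holds(b,f)}
optimal plan length = 3; 3 > 2

No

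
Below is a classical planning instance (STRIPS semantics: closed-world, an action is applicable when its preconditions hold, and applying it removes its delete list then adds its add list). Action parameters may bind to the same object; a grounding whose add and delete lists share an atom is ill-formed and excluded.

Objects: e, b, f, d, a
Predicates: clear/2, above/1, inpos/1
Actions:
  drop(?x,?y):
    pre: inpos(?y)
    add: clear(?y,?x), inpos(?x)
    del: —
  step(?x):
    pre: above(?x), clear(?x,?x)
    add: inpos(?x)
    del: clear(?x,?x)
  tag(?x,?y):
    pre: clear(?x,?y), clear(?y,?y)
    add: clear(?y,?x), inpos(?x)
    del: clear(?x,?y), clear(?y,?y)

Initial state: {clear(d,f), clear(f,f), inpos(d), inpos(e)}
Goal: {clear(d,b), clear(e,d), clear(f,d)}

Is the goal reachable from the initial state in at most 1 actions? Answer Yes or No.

No

1. drop(b,d)  →  {clear(d,b), clear(d,f), clear(f,f), inpos(b), inpos(d), inpos(e)}
2. drop(d,e)  →  {clear(d,b), clear(d,f), clear(e,d), clear(f,f), inpos(b), inpos(d), inpos(e)}
3. tag(d,f)  →  {clear(d,b), clear(e,d), clear(f,d), inpos(b), inpos(d), inpos(e)}
optimal plan length = 3; 3 > 1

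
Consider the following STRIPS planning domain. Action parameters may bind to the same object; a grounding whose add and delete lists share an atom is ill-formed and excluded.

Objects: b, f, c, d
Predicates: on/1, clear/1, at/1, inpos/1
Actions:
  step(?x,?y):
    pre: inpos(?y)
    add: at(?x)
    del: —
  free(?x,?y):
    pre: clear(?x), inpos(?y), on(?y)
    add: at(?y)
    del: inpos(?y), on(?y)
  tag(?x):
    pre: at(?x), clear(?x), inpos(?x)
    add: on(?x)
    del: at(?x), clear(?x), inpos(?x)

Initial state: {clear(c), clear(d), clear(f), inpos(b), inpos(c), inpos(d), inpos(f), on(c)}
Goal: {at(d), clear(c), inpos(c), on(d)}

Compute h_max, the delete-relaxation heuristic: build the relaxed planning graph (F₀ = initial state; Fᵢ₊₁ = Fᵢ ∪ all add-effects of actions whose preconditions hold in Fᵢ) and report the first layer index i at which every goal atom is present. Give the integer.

F0 = init (8 atoms)
F1 = F0 ∪ {at(b), at(c), at(d), at(f)}  (12 atoms)
F2 = F1 ∪ {on(d), on(f)}  (14 atoms)
goal ⊆ F2  ⇒  h_max = 2

2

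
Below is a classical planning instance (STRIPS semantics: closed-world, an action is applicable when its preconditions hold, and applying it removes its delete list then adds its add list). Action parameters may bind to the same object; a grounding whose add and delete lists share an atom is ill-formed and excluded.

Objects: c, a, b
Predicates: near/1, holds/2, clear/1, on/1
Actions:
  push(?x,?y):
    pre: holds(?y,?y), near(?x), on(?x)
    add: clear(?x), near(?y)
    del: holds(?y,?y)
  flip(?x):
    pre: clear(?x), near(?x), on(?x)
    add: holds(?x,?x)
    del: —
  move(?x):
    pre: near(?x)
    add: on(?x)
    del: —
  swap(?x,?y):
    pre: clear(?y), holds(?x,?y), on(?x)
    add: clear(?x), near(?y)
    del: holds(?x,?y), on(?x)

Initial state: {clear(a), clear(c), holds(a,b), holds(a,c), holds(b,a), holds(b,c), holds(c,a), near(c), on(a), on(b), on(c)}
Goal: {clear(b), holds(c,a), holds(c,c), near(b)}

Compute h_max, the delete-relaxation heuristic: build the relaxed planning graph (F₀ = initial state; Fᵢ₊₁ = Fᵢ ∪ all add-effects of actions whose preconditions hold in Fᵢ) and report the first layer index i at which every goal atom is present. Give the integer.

2

F0 = init (11 atoms)
F1 = F0 ∪ {clear(b), holds(c,c), near(a)}  (14 atoms)
F2 = F1 ∪ {holds(a,a), near(b)}  (16 atoms)
goal ⊆ F2  ⇒  h_max = 2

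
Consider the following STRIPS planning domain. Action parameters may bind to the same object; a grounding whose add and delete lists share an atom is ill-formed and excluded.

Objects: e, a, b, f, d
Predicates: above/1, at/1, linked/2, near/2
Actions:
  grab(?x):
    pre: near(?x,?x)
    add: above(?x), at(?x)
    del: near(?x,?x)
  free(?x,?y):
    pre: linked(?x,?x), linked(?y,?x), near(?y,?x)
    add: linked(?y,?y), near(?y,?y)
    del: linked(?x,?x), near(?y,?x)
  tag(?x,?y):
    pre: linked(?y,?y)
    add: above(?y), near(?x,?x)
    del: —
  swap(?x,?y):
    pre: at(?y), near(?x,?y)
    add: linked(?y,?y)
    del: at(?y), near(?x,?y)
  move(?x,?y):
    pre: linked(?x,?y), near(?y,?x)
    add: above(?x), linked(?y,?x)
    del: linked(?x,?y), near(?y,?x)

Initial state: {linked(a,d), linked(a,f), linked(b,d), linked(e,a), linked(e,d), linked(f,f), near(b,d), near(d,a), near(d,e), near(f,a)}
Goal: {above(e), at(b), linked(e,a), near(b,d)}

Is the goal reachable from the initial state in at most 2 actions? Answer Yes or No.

1. tag(b,f)  →  {above(f), linked(a,d), linked(a,f), linked(b,d), linked(e,a), linked(e,d), linked(f,f), near(b,b), near(b,d), near(d,a), near(d,e), near(f,a)}
2. grab(b)  →  {above(b), above(f), at(b), linked(a,d), linked(a,f), linked(b,d), linked(e,a), linked(e,d), linked(f,f), near(b,d), near(d,a), near(d,e), near(f,a)}
3. move(e,d)  →  {above(b), above(e), above(f), at(b), linked(a,d), linked(a,f), linked(b,d), linked(d,e), linked(e,a), linked(f,f), near(b,d), near(d,a), near(f,a)}
optimal plan length = 3; 3 > 2

No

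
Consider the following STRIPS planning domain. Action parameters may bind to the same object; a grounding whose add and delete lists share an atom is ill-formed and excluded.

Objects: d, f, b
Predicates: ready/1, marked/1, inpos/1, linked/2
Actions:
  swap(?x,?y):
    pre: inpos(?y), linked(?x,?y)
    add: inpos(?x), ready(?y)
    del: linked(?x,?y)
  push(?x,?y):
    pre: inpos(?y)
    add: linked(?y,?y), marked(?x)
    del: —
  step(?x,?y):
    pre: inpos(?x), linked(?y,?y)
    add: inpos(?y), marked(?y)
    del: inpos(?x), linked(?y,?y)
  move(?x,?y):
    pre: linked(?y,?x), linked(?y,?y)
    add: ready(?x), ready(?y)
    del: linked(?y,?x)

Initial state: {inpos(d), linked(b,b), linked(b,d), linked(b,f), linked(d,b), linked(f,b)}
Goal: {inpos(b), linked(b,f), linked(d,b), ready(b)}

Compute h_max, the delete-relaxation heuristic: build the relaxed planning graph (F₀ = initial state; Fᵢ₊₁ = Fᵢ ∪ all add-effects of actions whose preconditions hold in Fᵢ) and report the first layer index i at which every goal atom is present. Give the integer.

1

F0 = init (6 atoms)
F1 = F0 ∪ {inpos(b), linked(d,d), marked(b), marked(d), marked(f), ready(b), ready(d), ready(f)}  (14 atoms)
goal ⊆ F1  ⇒  h_max = 1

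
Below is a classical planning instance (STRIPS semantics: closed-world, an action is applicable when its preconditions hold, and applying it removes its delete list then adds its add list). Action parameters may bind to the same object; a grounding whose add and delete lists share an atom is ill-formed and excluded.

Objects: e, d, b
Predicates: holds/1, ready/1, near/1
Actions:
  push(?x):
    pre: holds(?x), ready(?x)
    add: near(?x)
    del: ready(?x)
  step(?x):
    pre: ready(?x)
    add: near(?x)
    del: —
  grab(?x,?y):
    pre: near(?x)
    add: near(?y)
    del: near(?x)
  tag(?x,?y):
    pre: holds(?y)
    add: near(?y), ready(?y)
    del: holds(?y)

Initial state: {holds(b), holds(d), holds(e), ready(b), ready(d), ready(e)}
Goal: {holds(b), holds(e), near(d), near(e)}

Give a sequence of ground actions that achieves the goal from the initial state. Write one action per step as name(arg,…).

1. push(e)  →  {holds(b), holds(d), holds(e), near(e), ready(b), ready(d)}
2. push(d)  →  {holds(b), holds(d), holds(e), near(d), near(e), ready(b)}

push(e); push(d)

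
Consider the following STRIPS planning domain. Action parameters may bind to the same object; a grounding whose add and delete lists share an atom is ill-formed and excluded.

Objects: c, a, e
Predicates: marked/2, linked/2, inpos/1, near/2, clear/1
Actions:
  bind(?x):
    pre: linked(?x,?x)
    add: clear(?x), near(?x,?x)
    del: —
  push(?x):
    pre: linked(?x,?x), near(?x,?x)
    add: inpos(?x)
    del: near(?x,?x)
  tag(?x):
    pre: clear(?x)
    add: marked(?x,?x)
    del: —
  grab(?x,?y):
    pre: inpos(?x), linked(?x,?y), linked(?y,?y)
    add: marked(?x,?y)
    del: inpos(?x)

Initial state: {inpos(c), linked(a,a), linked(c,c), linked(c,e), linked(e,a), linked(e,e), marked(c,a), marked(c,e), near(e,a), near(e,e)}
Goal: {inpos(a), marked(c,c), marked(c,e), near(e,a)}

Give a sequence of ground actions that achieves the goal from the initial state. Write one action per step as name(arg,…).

bind(a); push(a); grab(c,c)

1. bind(a)  →  {clear(a), inpos(c), linked(a,a), linked(c,c), linked(c,e), linked(e,a), linked(e,e), marked(c,a), marked(c,e), near(a,a), near(e,a), near(e,e)}
2. push(a)  →  {clear(a), inpos(a), inpos(c), linked(a,a), linked(c,c), linked(c,e), linked(e,a), linked(e,e), marked(c,a), marked(c,e), near(e,a), near(e,e)}
3. grab(c,c)  →  {clear(a), inpos(a), linked(a,a), linked(c,c), linked(c,e), linked(e,a), linked(e,e), marked(c,a), marked(c,c), marked(c,e), near(e,a), near(e,e)}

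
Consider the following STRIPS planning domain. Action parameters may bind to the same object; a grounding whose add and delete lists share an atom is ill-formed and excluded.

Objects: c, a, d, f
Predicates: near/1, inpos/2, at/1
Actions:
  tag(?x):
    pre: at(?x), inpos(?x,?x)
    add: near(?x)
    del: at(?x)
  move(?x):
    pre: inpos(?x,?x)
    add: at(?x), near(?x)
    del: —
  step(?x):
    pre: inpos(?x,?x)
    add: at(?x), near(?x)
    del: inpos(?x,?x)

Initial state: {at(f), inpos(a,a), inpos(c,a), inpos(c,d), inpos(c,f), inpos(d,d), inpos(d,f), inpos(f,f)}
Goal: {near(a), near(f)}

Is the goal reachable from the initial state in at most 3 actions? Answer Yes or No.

Yes

1. tag(f)  →  {inpos(a,a), inpos(c,a), inpos(c,d), inpos(c,f), inpos(d,d), inpos(d,f), inpos(f,f), near(f)}
2. move(a)  →  {at(a), inpos(a,a), inpos(c,a), inpos(c,d), inpos(c,f), inpos(d,d), inpos(d,f), inpos(f,f), near(a), near(f)}
optimal plan length = 2; 2 ≤ 3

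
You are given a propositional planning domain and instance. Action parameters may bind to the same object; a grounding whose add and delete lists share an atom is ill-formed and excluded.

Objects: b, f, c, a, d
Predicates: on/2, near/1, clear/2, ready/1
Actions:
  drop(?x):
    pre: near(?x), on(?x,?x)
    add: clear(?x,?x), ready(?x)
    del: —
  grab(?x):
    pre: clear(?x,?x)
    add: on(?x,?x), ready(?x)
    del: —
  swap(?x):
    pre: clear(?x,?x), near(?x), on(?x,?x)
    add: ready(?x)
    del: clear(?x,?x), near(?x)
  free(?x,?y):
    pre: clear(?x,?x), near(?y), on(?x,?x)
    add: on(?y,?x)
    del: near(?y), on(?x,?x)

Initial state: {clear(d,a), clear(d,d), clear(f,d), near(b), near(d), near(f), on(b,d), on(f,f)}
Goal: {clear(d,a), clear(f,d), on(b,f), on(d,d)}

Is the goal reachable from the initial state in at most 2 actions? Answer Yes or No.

1. drop(f)  →  {clear(d,a), clear(d,d), clear(f,d), clear(f,f), near(b), near(d), near(f), on(b,d), on(f,f), ready(f)}
2. grab(d)  →  {clear(d,a), clear(d,d), clear(f,d), clear(f,f), near(b), near(d), near(f), on(b,d), on(d,d), on(f,f), ready(d), ready(f)}
3. free(f,b)  →  {clear(d,a), clear(d,d), clear(f,d), clear(f,f), near(d), near(f), on(b,d), on(b,f), on(d,d), ready(d), ready(f)}
optimal plan length = 3; 3 > 2

No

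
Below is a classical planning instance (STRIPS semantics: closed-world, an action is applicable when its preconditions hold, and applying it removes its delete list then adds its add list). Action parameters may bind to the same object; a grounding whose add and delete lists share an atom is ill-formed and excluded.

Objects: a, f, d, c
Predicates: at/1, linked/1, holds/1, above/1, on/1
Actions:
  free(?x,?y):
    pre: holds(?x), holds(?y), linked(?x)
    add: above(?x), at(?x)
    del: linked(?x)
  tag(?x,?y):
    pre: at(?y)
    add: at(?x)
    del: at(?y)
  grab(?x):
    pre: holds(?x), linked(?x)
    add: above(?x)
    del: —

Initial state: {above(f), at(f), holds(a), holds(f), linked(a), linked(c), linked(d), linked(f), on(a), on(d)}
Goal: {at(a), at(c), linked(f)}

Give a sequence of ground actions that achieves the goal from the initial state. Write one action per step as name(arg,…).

1. free(a,a)  →  {above(a), above(f), at(a), at(f), holds(a), holds(f), linked(c), linked(d), linked(f), on(a), on(d)}
2. tag(c,f)  →  {above(a), above(f), at(a), at(c), holds(a), holds(f), linked(c), linked(d), linked(f), on(a), on(d)}

free(a,a); tag(c,f)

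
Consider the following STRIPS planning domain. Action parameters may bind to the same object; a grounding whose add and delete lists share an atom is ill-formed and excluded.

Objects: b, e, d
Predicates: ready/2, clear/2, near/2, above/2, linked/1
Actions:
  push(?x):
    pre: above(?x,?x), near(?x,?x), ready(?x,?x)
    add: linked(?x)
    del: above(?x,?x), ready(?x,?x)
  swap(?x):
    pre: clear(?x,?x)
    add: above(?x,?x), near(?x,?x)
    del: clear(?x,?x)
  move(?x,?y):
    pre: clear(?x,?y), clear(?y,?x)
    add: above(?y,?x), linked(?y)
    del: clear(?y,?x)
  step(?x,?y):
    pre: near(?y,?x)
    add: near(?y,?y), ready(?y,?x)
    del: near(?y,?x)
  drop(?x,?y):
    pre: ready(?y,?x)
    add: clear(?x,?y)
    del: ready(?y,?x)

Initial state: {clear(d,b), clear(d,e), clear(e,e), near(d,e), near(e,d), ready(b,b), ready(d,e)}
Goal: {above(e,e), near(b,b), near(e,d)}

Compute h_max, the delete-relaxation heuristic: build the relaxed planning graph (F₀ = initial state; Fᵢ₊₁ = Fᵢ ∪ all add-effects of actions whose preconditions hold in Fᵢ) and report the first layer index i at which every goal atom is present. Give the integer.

F0 = init (7 atoms)
F1 = F0 ∪ {above(e,e), clear(b,b), clear(e,d), linked(e), near(d,d), near(e,e), ready(e,d)}  (14 atoms)
F2 = F1 ∪ {above(b,b), above(d,e), above(e,d), linked(b), linked(d), near(b,b)}  (20 atoms)
goal ⊆ F2  ⇒  h_max = 2

2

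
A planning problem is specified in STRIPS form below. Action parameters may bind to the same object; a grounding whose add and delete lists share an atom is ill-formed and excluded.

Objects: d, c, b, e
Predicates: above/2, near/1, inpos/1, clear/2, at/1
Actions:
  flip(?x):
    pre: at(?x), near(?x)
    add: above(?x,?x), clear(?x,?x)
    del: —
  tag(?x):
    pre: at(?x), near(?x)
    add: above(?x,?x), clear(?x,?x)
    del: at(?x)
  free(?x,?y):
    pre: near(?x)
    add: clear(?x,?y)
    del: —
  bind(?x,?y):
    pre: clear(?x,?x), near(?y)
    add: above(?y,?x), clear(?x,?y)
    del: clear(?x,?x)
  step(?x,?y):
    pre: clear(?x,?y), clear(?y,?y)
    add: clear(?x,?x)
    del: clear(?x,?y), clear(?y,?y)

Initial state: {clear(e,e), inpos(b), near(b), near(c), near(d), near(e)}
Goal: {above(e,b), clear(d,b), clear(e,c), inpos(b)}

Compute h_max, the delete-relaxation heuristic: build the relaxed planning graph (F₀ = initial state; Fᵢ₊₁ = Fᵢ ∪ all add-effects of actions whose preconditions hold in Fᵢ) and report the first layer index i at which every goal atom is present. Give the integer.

2

F0 = init (6 atoms)
F1 = F0 ∪ {above(b,e), above(c,e), above(d,e), clear(b,b), clear(b,c), clear(b,d), clear(b,e), clear(c,b), clear(c,c), clear(c,d), clear(c,e), clear(d,b), clear(d,c), clear(d,d), clear(d,e), clear(e,b), clear(e,c), clear(e,d)}  (24 atoms)
F2 = F1 ∪ {above(b,c), above(b,d), above(c,b), above(c,d), above(d,b), above(d,c), above(e,b), above(e,c), above(e,d)}  (33 atoms)
goal ⊆ F2  ⇒  h_max = 2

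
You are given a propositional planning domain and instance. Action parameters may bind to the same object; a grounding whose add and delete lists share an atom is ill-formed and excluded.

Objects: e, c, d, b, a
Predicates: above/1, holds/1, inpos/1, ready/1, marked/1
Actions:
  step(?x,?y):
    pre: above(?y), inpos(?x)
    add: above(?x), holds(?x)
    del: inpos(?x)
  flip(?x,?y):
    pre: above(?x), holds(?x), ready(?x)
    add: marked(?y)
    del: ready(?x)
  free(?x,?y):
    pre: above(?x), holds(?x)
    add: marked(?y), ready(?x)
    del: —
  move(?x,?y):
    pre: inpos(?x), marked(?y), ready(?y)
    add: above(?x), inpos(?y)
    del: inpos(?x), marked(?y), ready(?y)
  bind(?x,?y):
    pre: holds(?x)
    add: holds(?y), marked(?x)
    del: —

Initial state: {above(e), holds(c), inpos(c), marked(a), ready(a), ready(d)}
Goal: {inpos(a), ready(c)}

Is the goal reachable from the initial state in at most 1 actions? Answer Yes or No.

1. move(c,a)  →  {above(c), above(e), holds(c), inpos(a), ready(d)}
2. free(c,e)  →  {above(c), above(e), holds(c), inpos(a), marked(e), ready(c), ready(d)}
optimal plan length = 2; 2 > 1

No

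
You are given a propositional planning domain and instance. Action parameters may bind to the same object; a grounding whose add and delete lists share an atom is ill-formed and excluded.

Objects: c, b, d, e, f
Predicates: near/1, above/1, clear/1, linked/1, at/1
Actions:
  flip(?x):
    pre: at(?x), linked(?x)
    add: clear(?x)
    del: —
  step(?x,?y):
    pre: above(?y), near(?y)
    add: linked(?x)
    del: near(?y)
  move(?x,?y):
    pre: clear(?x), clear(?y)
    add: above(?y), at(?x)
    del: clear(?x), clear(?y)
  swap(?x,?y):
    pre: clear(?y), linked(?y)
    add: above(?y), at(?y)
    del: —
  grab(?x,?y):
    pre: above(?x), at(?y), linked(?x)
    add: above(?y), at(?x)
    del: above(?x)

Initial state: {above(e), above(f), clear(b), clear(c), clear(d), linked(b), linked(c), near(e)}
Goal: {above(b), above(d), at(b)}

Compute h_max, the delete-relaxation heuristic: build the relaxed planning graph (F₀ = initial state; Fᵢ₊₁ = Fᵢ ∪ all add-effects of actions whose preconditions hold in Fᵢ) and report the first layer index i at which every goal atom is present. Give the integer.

F0 = init (8 atoms)
F1 = F0 ∪ {above(b), above(c), above(d), at(b), at(c), at(d), linked(d), linked(e), linked(f)}  (17 atoms)
goal ⊆ F1  ⇒  h_max = 1

1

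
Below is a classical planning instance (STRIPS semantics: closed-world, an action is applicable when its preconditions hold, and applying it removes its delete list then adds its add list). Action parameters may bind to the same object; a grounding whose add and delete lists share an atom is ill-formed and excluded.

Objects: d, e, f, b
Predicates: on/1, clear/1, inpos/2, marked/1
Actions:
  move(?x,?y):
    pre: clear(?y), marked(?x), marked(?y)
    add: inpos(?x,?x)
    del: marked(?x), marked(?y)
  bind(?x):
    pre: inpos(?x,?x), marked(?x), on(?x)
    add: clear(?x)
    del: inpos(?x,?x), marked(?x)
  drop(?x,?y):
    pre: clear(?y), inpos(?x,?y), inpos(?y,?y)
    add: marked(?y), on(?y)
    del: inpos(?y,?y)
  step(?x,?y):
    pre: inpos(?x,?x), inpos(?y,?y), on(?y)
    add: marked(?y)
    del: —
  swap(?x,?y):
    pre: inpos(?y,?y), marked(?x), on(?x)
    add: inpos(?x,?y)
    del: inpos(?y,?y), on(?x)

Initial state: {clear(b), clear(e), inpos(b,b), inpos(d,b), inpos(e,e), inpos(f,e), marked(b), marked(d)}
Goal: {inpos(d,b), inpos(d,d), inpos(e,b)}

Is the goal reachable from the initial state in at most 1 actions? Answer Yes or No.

1. move(d,b)  →  {clear(b), clear(e), inpos(b,b), inpos(d,b), inpos(d,d), inpos(e,e), inpos(f,e)}
2. drop(e,e)  →  {clear(b), clear(e), inpos(b,b), inpos(d,b), inpos(d,d), inpos(f,e), marked(e), on(e)}
3. swap(e,b)  →  {clear(b), clear(e), inpos(d,b), inpos(d,d), inpos(e,b), inpos(f,e), marked(e)}
optimal plan length = 3; 3 > 1

No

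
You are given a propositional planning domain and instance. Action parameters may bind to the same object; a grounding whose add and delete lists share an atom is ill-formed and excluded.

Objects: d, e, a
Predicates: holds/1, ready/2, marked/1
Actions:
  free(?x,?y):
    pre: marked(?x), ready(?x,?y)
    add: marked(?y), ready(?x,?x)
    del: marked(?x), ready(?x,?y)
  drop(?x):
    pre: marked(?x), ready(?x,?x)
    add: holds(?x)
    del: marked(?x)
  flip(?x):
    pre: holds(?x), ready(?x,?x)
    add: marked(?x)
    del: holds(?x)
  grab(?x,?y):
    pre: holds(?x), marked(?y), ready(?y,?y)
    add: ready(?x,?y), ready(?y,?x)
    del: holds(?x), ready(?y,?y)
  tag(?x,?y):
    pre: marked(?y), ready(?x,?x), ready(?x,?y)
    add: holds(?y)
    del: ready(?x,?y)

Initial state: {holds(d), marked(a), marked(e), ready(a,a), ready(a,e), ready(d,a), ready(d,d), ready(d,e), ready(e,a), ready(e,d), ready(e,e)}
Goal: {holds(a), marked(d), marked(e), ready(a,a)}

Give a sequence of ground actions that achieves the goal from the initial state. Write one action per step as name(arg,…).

drop(a); flip(d)

1. drop(a)  →  {holds(a), holds(d), marked(e), ready(a,a), ready(a,e), ready(d,a), ready(d,d), ready(d,e), ready(e,a), ready(e,d), ready(e,e)}
2. flip(d)  →  {holds(a), marked(d), marked(e), ready(a,a), ready(a,e), ready(d,a), ready(d,d), ready(d,e), ready(e,a), ready(e,d), ready(e,e)}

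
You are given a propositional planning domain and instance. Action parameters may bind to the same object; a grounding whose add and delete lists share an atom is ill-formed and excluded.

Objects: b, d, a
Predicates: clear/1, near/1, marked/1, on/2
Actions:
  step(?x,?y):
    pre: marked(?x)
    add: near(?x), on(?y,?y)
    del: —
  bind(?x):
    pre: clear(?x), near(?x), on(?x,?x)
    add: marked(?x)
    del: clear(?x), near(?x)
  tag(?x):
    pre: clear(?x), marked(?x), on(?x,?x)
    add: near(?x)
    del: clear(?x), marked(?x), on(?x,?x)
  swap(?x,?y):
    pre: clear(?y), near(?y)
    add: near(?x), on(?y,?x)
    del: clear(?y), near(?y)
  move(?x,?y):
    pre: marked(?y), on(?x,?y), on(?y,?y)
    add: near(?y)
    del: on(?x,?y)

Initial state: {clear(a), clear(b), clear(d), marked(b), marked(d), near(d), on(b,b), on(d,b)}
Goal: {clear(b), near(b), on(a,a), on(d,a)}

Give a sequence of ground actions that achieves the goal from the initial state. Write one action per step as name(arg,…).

1. step(b,a)  →  {clear(a), clear(b), clear(d), marked(b), marked(d), near(b), near(d), on(a,a), on(b,b), on(d,b)}
2. swap(a,d)  →  {clear(a), clear(b), marked(b), marked(d), near(a), near(b), on(a,a), on(b,b), on(d,a), on(d,b)}

step(b,a); swap(a,d)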